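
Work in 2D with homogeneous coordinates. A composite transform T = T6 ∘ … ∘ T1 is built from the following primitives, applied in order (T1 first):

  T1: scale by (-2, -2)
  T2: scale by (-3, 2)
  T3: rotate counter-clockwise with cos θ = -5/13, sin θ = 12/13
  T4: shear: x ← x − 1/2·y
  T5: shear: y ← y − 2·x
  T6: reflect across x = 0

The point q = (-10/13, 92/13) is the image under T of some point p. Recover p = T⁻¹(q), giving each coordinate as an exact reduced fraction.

p = (1, 2)

T1 = [-2 0 0; 0 -2 0; 0 0 1]
T2·T1 = [6 0 0; 0 -4 0; 0 0 1]
T3·…·T1 = [-30/13 48/13 0; 72/13 20/13 0; 0 0 1]
T4·…·T1 = [-66/13 38/13 0; 72/13 20/13 0; 0 0 1]
T5·…·T1 = [-66/13 38/13 0; 204/13 -56/13 0; 0 0 1]
T6·…·T1 = [66/13 -38/13 0; 204/13 -56/13 0; 0 0 1]
det M = 24; M⁻¹ = [-7/39 19/156 0; -17/26 11/52 0; 0 0 1]
M⁻¹ · (-10/13, 92/13)ᵀ = (1, 2)ᵀ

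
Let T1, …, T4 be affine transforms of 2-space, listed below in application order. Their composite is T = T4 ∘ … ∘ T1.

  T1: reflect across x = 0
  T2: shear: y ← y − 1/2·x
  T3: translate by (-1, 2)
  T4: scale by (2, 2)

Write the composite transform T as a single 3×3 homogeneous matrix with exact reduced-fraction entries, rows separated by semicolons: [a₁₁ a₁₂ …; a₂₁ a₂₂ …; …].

T1 = [-1 0 0; 0 1 0; 0 0 1]
T2·T1 = [-1 0 0; 1/2 1 0; 0 0 1]
T3·…·T1 = [-1 0 -1; 1/2 1 2; 0 0 1]
T4·…·T1 = [-2 0 -2; 1 2 4; 0 0 1]

T = [-2 0 -2; 1 2 4; 0 0 1]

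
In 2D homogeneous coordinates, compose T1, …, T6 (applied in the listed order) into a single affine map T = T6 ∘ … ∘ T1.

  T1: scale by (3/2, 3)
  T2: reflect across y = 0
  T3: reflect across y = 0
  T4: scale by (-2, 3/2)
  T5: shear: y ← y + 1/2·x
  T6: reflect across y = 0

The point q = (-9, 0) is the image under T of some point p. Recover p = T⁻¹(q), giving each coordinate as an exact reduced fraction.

p = (3, 1)

T1 = [3/2 0 0; 0 3 0; 0 0 1]
T2·T1 = [3/2 0 0; 0 -3 0; 0 0 1]
T3·…·T1 = [3/2 0 0; 0 3 0; 0 0 1]
T4·…·T1 = [-3 0 0; 0 9/2 0; 0 0 1]
T5·…·T1 = [-3 0 0; -3/2 9/2 0; 0 0 1]
T6·…·T1 = [-3 0 0; 3/2 -9/2 0; 0 0 1]
det M = 27/2; M⁻¹ = [-1/3 0 0; -1/9 -2/9 0; 0 0 1]
M⁻¹ · (-9, 0)ᵀ = (3, 1)ᵀ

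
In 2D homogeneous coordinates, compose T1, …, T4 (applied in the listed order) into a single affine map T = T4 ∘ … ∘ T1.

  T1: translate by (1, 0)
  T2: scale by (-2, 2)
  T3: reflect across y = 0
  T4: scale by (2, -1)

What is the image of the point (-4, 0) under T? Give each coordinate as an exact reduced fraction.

T1 translate by (1, 0): (-4, 0) → (-3, 0)
T2 scale by (-2, 2): (-3, 0) → (6, 0)
T3 reflect across y = 0: (6, 0) → (6, 0)
T4 scale by (2, -1): (6, 0) → (12, 0)

T(p) = (12, 0)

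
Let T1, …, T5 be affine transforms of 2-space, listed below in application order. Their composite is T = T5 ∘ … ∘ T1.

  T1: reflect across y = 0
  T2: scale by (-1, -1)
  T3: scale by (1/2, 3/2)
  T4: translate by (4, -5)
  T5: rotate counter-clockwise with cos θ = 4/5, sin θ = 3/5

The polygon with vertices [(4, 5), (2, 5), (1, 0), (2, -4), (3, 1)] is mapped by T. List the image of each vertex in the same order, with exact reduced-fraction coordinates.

image vertices: (1/10, 16/5), (9/10, 19/5), (29/5, -19/10), (9, -7), (41/10, -13/10)

T1 reflect across y = 0: (4, 5) → (4, -5); (2, 5) → (2, -5); (1, 0) → (1, 0); (2, -4) → (2, 4); (3, 1) → (3, -1)
T2 scale by (-1, -1): (4, -5) → (-4, 5); (2, -5) → (-2, 5); (1, 0) → (-1, 0); (2, 4) → (-2, -4); (3, -1) → (-3, 1)
T3 scale by (1/2, 3/2): (-4, 5) → (-2, 15/2); (-2, 5) → (-1, 15/2); (-1, 0) → (-1/2, 0); (-2, -4) → (-1, -6); (-3, 1) → (-3/2, 3/2)
T4 translate by (4, -5): (-2, 15/2) → (2, 5/2); (-1, 15/2) → (3, 5/2); (-1/2, 0) → (7/2, -5); (-1, -6) → (3, -11); (-3/2, 3/2) → (5/2, -7/2)
T5 rotate counter-clockwise with cos θ = 4/5, sin θ = 3/5: (2, 5/2) → (1/10, 16/5); (3, 5/2) → (9/10, 19/5); (7/2, -5) → (29/5, -19/10); (3, -11) → (9, -7); (5/2, -7/2) → (41/10, -13/10)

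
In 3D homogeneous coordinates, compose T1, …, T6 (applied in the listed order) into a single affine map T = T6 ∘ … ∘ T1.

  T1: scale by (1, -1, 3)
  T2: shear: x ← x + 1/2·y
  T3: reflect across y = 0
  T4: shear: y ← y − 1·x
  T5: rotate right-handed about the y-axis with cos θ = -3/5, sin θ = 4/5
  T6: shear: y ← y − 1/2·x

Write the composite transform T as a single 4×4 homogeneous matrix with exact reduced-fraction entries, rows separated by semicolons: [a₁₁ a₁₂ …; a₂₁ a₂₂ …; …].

T = [-3/5 3/10 12/5 0; -7/10 27/20 -6/5 0; -4/5 2/5 -9/5 0; 0 0 0 1]

T1 = [1 0 0 0; 0 -1 0 0; 0 0 3 0; 0 0 0 1]
T2·T1 = [1 -1/2 0 0; 0 -1 0 0; 0 0 3 0; 0 0 0 1]
T3·…·T1 = [1 -1/2 0 0; 0 1 0 0; 0 0 3 0; 0 0 0 1]
T4·…·T1 = [1 -1/2 0 0; -1 3/2 0 0; 0 0 3 0; 0 0 0 1]
T5·…·T1 = [-3/5 3/10 12/5 0; -1 3/2 0 0; -4/5 2/5 -9/5 0; 0 0 0 1]
T6·…·T1 = [-3/5 3/10 12/5 0; -7/10 27/20 -6/5 0; -4/5 2/5 -9/5 0; 0 0 0 1]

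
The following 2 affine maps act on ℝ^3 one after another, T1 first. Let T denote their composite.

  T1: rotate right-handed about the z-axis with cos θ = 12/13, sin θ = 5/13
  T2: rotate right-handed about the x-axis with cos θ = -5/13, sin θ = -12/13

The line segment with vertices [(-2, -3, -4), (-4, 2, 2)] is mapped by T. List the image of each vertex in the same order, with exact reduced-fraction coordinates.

image vertices: (-9/13, -394/169, 812/169), (-58/13, 292/169, -178/169)

T1 rotate right-handed about the z-axis with cos θ = 12/13, sin θ = 5/13: (-2, -3, -4) → (-9/13, -46/13, -4); (-4, 2, 2) → (-58/13, 4/13, 2)
T2 rotate right-handed about the x-axis with cos θ = -5/13, sin θ = -12/13: (-9/13, -46/13, -4) → (-9/13, -394/169, 812/169); (-58/13, 4/13, 2) → (-58/13, 292/169, -178/169)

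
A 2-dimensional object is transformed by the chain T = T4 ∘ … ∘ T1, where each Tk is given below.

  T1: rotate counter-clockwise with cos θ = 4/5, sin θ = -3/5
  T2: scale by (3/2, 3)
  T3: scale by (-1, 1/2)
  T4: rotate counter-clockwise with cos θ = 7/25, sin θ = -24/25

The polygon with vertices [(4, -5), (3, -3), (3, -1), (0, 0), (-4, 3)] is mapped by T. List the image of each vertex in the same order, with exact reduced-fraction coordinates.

T1 rotate counter-clockwise with cos θ = 4/5, sin θ = -3/5: (4, -5) → (1/5, -32/5); (3, -3) → (3/5, -21/5); (3, -1) → (9/5, -13/5); (0, 0) → (0, 0); (-4, 3) → (-7/5, 24/5)
T2 scale by (3/2, 3): (1/5, -32/5) → (3/10, -96/5); (3/5, -21/5) → (9/10, -63/5); (9/5, -13/5) → (27/10, -39/5); (0, 0) → (0, 0); (-7/5, 24/5) → (-21/10, 72/5)
T3 scale by (-1, 1/2): (3/10, -96/5) → (-3/10, -48/5); (9/10, -63/5) → (-9/10, -63/10); (27/10, -39/5) → (-27/10, -39/10); (0, 0) → (0, 0); (-21/10, 72/5) → (21/10, 36/5)
T4 rotate counter-clockwise with cos θ = 7/25, sin θ = -24/25: (-3/10, -48/5) → (-93/10, -12/5); (-9/10, -63/10) → (-63/10, -9/10); (-27/10, -39/10) → (-9/2, 3/2); (0, 0) → (0, 0); (21/10, 36/5) → (15/2, 0)

image vertices: (-93/10, -12/5), (-63/10, -9/10), (-9/2, 3/2), (0, 0), (15/2, 0)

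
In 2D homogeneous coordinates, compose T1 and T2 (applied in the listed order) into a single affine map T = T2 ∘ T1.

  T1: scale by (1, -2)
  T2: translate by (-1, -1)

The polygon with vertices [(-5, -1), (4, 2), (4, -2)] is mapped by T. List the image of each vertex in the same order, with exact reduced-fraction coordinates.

image vertices: (-6, 1), (3, -5), (3, 3)

T1 scale by (1, -2): (-5, -1) → (-5, 2); (4, 2) → (4, -4); (4, -2) → (4, 4)
T2 translate by (-1, -1): (-5, 2) → (-6, 1); (4, -4) → (3, -5); (4, 4) → (3, 3)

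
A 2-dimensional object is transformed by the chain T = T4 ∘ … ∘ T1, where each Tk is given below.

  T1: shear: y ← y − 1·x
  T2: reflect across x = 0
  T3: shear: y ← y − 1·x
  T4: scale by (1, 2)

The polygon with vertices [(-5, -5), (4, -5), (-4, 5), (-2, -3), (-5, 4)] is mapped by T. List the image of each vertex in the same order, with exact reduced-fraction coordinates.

T1 shear: y ← y − 1·x: (-5, -5) → (-5, 0); (4, -5) → (4, -9); (-4, 5) → (-4, 9); (-2, -3) → (-2, -1); (-5, 4) → (-5, 9)
T2 reflect across x = 0: (-5, 0) → (5, 0); (4, -9) → (-4, -9); (-4, 9) → (4, 9); (-2, -1) → (2, -1); (-5, 9) → (5, 9)
T3 shear: y ← y − 1·x: (5, 0) → (5, -5); (-4, -9) → (-4, -5); (4, 9) → (4, 5); (2, -1) → (2, -3); (5, 9) → (5, 4)
T4 scale by (1, 2): (5, -5) → (5, -10); (-4, -5) → (-4, -10); (4, 5) → (4, 10); (2, -3) → (2, -6); (5, 4) → (5, 8)

image vertices: (5, -10), (-4, -10), (4, 10), (2, -6), (5, 8)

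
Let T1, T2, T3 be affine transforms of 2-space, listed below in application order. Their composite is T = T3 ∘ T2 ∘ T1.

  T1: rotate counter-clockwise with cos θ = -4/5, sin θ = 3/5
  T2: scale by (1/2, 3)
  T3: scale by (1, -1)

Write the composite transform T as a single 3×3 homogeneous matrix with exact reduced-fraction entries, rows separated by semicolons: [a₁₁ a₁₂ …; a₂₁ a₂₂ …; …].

T1 = [-4/5 -3/5 0; 3/5 -4/5 0; 0 0 1]
T2·T1 = [-2/5 -3/10 0; 9/5 -12/5 0; 0 0 1]
T3·…·T1 = [-2/5 -3/10 0; -9/5 12/5 0; 0 0 1]

T = [-2/5 -3/10 0; -9/5 12/5 0; 0 0 1]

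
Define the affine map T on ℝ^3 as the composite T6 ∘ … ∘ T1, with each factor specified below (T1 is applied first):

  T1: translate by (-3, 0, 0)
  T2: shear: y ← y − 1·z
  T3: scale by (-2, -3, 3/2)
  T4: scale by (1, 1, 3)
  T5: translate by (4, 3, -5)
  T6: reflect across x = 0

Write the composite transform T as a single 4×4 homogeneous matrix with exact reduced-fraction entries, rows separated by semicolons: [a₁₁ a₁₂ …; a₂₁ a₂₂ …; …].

T1 = [1 0 0 -3; 0 1 0 0; 0 0 1 0; 0 0 0 1]
T2·T1 = [1 0 0 -3; 0 1 -1 0; 0 0 1 0; 0 0 0 1]
T3·…·T1 = [-2 0 0 6; 0 -3 3 0; 0 0 3/2 0; 0 0 0 1]
T4·…·T1 = [-2 0 0 6; 0 -3 3 0; 0 0 9/2 0; 0 0 0 1]
T5·…·T1 = [-2 0 0 10; 0 -3 3 3; 0 0 9/2 -5; 0 0 0 1]
T6·…·T1 = [2 0 0 -10; 0 -3 3 3; 0 0 9/2 -5; 0 0 0 1]

T = [2 0 0 -10; 0 -3 3 3; 0 0 9/2 -5; 0 0 0 1]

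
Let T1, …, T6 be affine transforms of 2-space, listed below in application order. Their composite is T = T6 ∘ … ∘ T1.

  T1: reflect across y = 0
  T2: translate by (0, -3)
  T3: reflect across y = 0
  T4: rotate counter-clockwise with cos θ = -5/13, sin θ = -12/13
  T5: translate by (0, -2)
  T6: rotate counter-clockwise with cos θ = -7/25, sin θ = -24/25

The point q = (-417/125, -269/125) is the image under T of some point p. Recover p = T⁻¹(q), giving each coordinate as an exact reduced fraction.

p = (-3/5, 0)

T1 = [1 0 0; 0 -1 0; 0 0 1]
T2·T1 = [1 0 0; 0 -1 -3; 0 0 1]
T3·…·T1 = [1 0 0; 0 1 3; 0 0 1]
T4·…·T1 = [-5/13 12/13 36/13; -12/13 -5/13 -15/13; 0 0 1]
T5·…·T1 = [-5/13 12/13 36/13; -12/13 -5/13 -41/13; 0 0 1]
T6·…·T1 = [-253/325 -204/325 -1236/325; 204/325 -253/325 -577/325; 0 0 1]
det M = 1; M⁻¹ = [-253/325 204/325 -24/13; -204/325 -253/325 -49/13; 0 0 1]
M⁻¹ · (-417/125, -269/125)ᵀ = (-3/5, 0)ᵀ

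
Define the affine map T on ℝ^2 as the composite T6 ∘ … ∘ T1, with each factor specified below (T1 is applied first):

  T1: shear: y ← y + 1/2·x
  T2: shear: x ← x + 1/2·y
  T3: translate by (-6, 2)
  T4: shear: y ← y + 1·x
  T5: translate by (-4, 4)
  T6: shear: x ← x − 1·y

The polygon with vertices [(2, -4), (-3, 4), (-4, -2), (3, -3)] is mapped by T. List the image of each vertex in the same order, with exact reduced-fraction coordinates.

T1 shear: y ← y + 1/2·x: (2, -4) → (2, -3); (-3, 4) → (-3, 5/2); (-4, -2) → (-4, -4); (3, -3) → (3, -3/2)
T2 shear: x ← x + 1/2·y: (2, -3) → (1/2, -3); (-3, 5/2) → (-7/4, 5/2); (-4, -4) → (-6, -4); (3, -3/2) → (9/4, -3/2)
T3 translate by (-6, 2): (1/2, -3) → (-11/2, -1); (-7/4, 5/2) → (-31/4, 9/2); (-6, -4) → (-12, -2); (9/4, -3/2) → (-15/4, 1/2)
T4 shear: y ← y + 1·x: (-11/2, -1) → (-11/2, -13/2); (-31/4, 9/2) → (-31/4, -13/4); (-12, -2) → (-12, -14); (-15/4, 1/2) → (-15/4, -13/4)
T5 translate by (-4, 4): (-11/2, -13/2) → (-19/2, -5/2); (-31/4, -13/4) → (-47/4, 3/4); (-12, -14) → (-16, -10); (-15/4, -13/4) → (-31/4, 3/4)
T6 shear: x ← x − 1·y: (-19/2, -5/2) → (-7, -5/2); (-47/4, 3/4) → (-25/2, 3/4); (-16, -10) → (-6, -10); (-31/4, 3/4) → (-17/2, 3/4)

image vertices: (-7, -5/2), (-25/2, 3/4), (-6, -10), (-17/2, 3/4)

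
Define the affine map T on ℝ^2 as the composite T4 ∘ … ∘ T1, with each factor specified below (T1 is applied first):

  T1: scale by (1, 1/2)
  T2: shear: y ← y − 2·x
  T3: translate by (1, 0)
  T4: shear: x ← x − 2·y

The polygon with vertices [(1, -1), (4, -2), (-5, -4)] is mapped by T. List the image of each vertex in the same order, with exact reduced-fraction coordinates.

T1 scale by (1, 1/2): (1, -1) → (1, -1/2); (4, -2) → (4, -1); (-5, -4) → (-5, -2)
T2 shear: y ← y − 2·x: (1, -1/2) → (1, -5/2); (4, -1) → (4, -9); (-5, -2) → (-5, 8)
T3 translate by (1, 0): (1, -5/2) → (2, -5/2); (4, -9) → (5, -9); (-5, 8) → (-4, 8)
T4 shear: x ← x − 2·y: (2, -5/2) → (7, -5/2); (5, -9) → (23, -9); (-4, 8) → (-20, 8)

image vertices: (7, -5/2), (23, -9), (-20, 8)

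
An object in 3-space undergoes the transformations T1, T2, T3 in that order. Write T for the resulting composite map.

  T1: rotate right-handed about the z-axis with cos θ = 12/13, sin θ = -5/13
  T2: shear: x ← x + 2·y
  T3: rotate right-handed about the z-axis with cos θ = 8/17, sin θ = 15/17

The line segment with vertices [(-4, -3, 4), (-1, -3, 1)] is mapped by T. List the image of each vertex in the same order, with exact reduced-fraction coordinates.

image vertices: (-40/17, -1553/221, 4), (-19/17, -1583/221, 1)

T1 rotate right-handed about the z-axis with cos θ = 12/13, sin θ = -5/13: (-4, -3, 4) → (-63/13, -16/13, 4); (-1, -3, 1) → (-27/13, -31/13, 1)
T2 shear: x ← x + 2·y: (-63/13, -16/13, 4) → (-95/13, -16/13, 4); (-27/13, -31/13, 1) → (-89/13, -31/13, 1)
T3 rotate right-handed about the z-axis with cos θ = 8/17, sin θ = 15/17: (-95/13, -16/13, 4) → (-40/17, -1553/221, 4); (-89/13, -31/13, 1) → (-19/17, -1583/221, 1)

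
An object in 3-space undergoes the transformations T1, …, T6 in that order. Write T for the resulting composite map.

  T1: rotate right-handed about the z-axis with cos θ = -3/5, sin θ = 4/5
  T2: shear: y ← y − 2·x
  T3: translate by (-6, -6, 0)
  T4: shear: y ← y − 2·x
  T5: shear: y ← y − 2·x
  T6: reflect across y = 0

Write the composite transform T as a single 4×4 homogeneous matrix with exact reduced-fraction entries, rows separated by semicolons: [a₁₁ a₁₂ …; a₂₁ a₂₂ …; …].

T = [-3/5 -4/5 0 -6; -22/5 -21/5 0 -18; 0 0 1 0; 0 0 0 1]

T1 = [-3/5 -4/5 0 0; 4/5 -3/5 0 0; 0 0 1 0; 0 0 0 1]
T2·T1 = [-3/5 -4/5 0 0; 2 1 0 0; 0 0 1 0; 0 0 0 1]
T3·…·T1 = [-3/5 -4/5 0 -6; 2 1 0 -6; 0 0 1 0; 0 0 0 1]
T4·…·T1 = [-3/5 -4/5 0 -6; 16/5 13/5 0 6; 0 0 1 0; 0 0 0 1]
T5·…·T1 = [-3/5 -4/5 0 -6; 22/5 21/5 0 18; 0 0 1 0; 0 0 0 1]
T6·…·T1 = [-3/5 -4/5 0 -6; -22/5 -21/5 0 -18; 0 0 1 0; 0 0 0 1]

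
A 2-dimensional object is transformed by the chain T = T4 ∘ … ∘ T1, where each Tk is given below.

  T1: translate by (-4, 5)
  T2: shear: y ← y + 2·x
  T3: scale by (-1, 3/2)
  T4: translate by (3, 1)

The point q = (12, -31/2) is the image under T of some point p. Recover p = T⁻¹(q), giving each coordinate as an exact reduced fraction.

T1 = [1 0 -4; 0 1 5; 0 0 1]
T2·T1 = [1 0 -4; 2 1 -3; 0 0 1]
T3·…·T1 = [-1 0 4; 3 3/2 -9/2; 0 0 1]
T4·…·T1 = [-1 0 7; 3 3/2 -7/2; 0 0 1]
det M = -3/2; M⁻¹ = [-1 0 7; 2 2/3 -35/3; 0 0 1]
M⁻¹ · (12, -31/2)ᵀ = (-5, 2)ᵀ

p = (-5, 2)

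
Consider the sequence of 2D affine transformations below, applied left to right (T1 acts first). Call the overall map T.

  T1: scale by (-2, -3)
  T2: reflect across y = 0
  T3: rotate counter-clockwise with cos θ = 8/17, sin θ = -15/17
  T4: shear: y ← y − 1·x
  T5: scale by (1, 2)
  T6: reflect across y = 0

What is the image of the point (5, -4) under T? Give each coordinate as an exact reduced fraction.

T1 scale by (-2, -3): (5, -4) → (-10, 12)
T2 reflect across y = 0: (-10, 12) → (-10, -12)
T3 rotate counter-clockwise with cos θ = 8/17, sin θ = -15/17: (-10, -12) → (-260/17, 54/17)
T4 shear: y ← y − 1·x: (-260/17, 54/17) → (-260/17, 314/17)
T5 scale by (1, 2): (-260/17, 314/17) → (-260/17, 628/17)
T6 reflect across y = 0: (-260/17, 628/17) → (-260/17, -628/17)

T(p) = (-260/17, -628/17)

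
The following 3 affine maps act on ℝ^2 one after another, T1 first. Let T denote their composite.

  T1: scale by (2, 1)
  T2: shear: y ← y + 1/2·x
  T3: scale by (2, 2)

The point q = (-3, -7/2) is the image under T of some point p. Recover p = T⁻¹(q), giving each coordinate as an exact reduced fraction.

p = (-3/4, -1)

T1 = [2 0 0; 0 1 0; 0 0 1]
T2·T1 = [2 0 0; 1 1 0; 0 0 1]
T3·…·T1 = [4 0 0; 2 2 0; 0 0 1]
det M = 8; M⁻¹ = [1/4 0 0; -1/4 1/2 0; 0 0 1]
M⁻¹ · (-3, -7/2)ᵀ = (-3/4, -1)ᵀ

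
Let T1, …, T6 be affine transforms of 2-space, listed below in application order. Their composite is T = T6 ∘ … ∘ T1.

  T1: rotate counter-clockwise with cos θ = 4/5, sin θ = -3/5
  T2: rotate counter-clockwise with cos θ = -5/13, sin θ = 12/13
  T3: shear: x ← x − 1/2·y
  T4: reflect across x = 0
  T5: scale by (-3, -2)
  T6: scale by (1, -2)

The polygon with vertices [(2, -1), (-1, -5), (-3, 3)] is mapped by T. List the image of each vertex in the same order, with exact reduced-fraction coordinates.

image vertices: (24/13, 88/13), (171/10, -44/5), (-999/130, -564/65)

T1 rotate counter-clockwise with cos θ = 4/5, sin θ = -3/5: (2, -1) → (1, -2); (-1, -5) → (-19/5, -17/5); (-3, 3) → (-3/5, 21/5)
T2 rotate counter-clockwise with cos θ = -5/13, sin θ = 12/13: (1, -2) → (19/13, 22/13); (-19/5, -17/5) → (23/5, -11/5); (-3/5, 21/5) → (-237/65, -141/65)
T3 shear: x ← x − 1/2·y: (19/13, 22/13) → (8/13, 22/13); (23/5, -11/5) → (57/10, -11/5); (-237/65, -141/65) → (-333/130, -141/65)
T4 reflect across x = 0: (8/13, 22/13) → (-8/13, 22/13); (57/10, -11/5) → (-57/10, -11/5); (-333/130, -141/65) → (333/130, -141/65)
T5 scale by (-3, -2): (-8/13, 22/13) → (24/13, -44/13); (-57/10, -11/5) → (171/10, 22/5); (333/130, -141/65) → (-999/130, 282/65)
T6 scale by (1, -2): (24/13, -44/13) → (24/13, 88/13); (171/10, 22/5) → (171/10, -44/5); (-999/130, 282/65) → (-999/130, -564/65)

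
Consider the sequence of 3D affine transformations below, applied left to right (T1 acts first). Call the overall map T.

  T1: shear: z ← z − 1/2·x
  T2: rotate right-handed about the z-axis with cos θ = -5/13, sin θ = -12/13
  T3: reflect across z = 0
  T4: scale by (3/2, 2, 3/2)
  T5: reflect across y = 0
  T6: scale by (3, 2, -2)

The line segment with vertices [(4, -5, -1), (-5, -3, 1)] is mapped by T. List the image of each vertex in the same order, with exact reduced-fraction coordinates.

image vertices: (-360/13, 92/13, -9), (-99/26, -300/13, 21/2)

T1 shear: z ← z − 1/2·x: (4, -5, -1) → (4, -5, -3); (-5, -3, 1) → (-5, -3, 7/2)
T2 rotate right-handed about the z-axis with cos θ = -5/13, sin θ = -12/13: (4, -5, -3) → (-80/13, -23/13, -3); (-5, -3, 7/2) → (-11/13, 75/13, 7/2)
T3 reflect across z = 0: (-80/13, -23/13, -3) → (-80/13, -23/13, 3); (-11/13, 75/13, 7/2) → (-11/13, 75/13, -7/2)
T4 scale by (3/2, 2, 3/2): (-80/13, -23/13, 3) → (-120/13, -46/13, 9/2); (-11/13, 75/13, -7/2) → (-33/26, 150/13, -21/4)
T5 reflect across y = 0: (-120/13, -46/13, 9/2) → (-120/13, 46/13, 9/2); (-33/26, 150/13, -21/4) → (-33/26, -150/13, -21/4)
T6 scale by (3, 2, -2): (-120/13, 46/13, 9/2) → (-360/13, 92/13, -9); (-33/26, -150/13, -21/4) → (-99/26, -300/13, 21/2)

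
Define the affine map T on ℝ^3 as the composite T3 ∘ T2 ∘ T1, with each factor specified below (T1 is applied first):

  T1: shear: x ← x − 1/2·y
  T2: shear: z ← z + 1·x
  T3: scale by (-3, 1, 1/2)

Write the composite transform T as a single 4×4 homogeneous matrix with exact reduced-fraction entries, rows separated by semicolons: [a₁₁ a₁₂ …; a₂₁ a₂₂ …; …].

T1 = [1 -1/2 0 0; 0 1 0 0; 0 0 1 0; 0 0 0 1]
T2·T1 = [1 -1/2 0 0; 0 1 0 0; 1 -1/2 1 0; 0 0 0 1]
T3·…·T1 = [-3 3/2 0 0; 0 1 0 0; 1/2 -1/4 1/2 0; 0 0 0 1]

T = [-3 3/2 0 0; 0 1 0 0; 1/2 -1/4 1/2 0; 0 0 0 1]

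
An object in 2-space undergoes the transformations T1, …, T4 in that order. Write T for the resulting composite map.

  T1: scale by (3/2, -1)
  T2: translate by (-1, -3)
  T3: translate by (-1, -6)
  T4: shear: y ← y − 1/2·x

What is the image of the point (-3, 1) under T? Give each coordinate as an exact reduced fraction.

T(p) = (-13/2, -27/4)

T1 scale by (3/2, -1): (-3, 1) → (-9/2, -1)
T2 translate by (-1, -3): (-9/2, -1) → (-11/2, -4)
T3 translate by (-1, -6): (-11/2, -4) → (-13/2, -10)
T4 shear: y ← y − 1/2·x: (-13/2, -10) → (-13/2, -27/4)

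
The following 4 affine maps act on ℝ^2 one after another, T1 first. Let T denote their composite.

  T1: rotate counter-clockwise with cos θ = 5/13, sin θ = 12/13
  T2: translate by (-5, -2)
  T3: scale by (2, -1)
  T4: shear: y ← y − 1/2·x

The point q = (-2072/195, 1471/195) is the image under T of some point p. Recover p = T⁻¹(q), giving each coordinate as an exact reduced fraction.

T1 = [5/13 -12/13 0; 12/13 5/13 0; 0 0 1]
T2·T1 = [5/13 -12/13 -5; 12/13 5/13 -2; 0 0 1]
T3·…·T1 = [10/13 -24/13 -10; -12/13 -5/13 2; 0 0 1]
T4·…·T1 = [10/13 -24/13 -10; -17/13 7/13 7; 0 0 1]
det M = -2; M⁻¹ = [-7/26 -12/13 49/13; -17/26 -5/13 -50/13; 0 0 1]
M⁻¹ · (-2072/195, 1471/195)ᵀ = (-1/3, 1/5)ᵀ

p = (-1/3, 1/5)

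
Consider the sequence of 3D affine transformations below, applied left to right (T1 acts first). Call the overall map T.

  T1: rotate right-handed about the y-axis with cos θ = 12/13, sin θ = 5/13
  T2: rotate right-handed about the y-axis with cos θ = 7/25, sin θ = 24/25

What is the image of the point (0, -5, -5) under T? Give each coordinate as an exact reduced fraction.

T1 rotate right-handed about the y-axis with cos θ = 12/13, sin θ = 5/13: (0, -5, -5) → (-25/13, -5, -60/13)
T2 rotate right-handed about the y-axis with cos θ = 7/25, sin θ = 24/25: (-25/13, -5, -60/13) → (-323/65, -5, 36/65)

T(p) = (-323/65, -5, 36/65)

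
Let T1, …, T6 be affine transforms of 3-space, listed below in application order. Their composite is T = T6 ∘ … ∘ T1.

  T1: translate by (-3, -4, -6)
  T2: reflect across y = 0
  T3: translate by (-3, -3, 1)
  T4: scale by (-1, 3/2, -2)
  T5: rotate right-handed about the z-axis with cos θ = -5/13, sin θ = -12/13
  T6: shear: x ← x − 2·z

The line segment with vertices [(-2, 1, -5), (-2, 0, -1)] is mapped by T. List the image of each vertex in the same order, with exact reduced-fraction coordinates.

T1 translate by (-3, -4, -6): (-2, 1, -5) → (-5, -3, -11); (-2, 0, -1) → (-5, -4, -7)
T2 reflect across y = 0: (-5, -3, -11) → (-5, 3, -11); (-5, -4, -7) → (-5, 4, -7)
T3 translate by (-3, -3, 1): (-5, 3, -11) → (-8, 0, -10); (-5, 4, -7) → (-8, 1, -6)
T4 scale by (-1, 3/2, -2): (-8, 0, -10) → (8, 0, 20); (-8, 1, -6) → (8, 3/2, 12)
T5 rotate right-handed about the z-axis with cos θ = -5/13, sin θ = -12/13: (8, 0, 20) → (-40/13, -96/13, 20); (8, 3/2, 12) → (-22/13, -207/26, 12)
T6 shear: x ← x − 2·z: (-40/13, -96/13, 20) → (-560/13, -96/13, 20); (-22/13, -207/26, 12) → (-334/13, -207/26, 12)

image vertices: (-560/13, -96/13, 20), (-334/13, -207/26, 12)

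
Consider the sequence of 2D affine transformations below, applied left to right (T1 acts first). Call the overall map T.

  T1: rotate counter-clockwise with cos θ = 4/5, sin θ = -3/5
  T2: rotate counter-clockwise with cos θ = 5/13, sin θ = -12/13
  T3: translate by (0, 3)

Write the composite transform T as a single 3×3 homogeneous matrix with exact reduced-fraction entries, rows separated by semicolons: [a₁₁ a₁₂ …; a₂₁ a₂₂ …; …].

T1 = [4/5 3/5 0; -3/5 4/5 0; 0 0 1]
T2·T1 = [-16/65 63/65 0; -63/65 -16/65 0; 0 0 1]
T3·…·T1 = [-16/65 63/65 0; -63/65 -16/65 3; 0 0 1]

T = [-16/65 63/65 0; -63/65 -16/65 3; 0 0 1]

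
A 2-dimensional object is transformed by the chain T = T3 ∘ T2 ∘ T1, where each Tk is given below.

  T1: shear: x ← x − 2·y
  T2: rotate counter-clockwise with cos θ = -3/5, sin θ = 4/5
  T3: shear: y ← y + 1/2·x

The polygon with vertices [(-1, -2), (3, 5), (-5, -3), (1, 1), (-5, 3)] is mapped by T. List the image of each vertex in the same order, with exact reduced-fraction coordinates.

image vertices: (-1/5, 7/2), (1/5, -17/2), (9/5, 7/2), (-1/5, -3/2), (21/5, -17/2)

T1 shear: x ← x − 2·y: (-1, -2) → (3, -2); (3, 5) → (-7, 5); (-5, -3) → (1, -3); (1, 1) → (-1, 1); (-5, 3) → (-11, 3)
T2 rotate counter-clockwise with cos θ = -3/5, sin θ = 4/5: (3, -2) → (-1/5, 18/5); (-7, 5) → (1/5, -43/5); (1, -3) → (9/5, 13/5); (-1, 1) → (-1/5, -7/5); (-11, 3) → (21/5, -53/5)
T3 shear: y ← y + 1/2·x: (-1/5, 18/5) → (-1/5, 7/2); (1/5, -43/5) → (1/5, -17/2); (9/5, 13/5) → (9/5, 7/2); (-1/5, -7/5) → (-1/5, -3/2); (21/5, -53/5) → (21/5, -17/2)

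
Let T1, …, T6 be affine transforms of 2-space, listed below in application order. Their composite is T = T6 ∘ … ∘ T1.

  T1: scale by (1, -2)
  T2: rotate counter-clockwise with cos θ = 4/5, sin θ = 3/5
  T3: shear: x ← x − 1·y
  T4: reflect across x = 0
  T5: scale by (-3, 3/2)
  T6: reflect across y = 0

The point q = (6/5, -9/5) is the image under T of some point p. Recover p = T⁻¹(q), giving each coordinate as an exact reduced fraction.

T1 = [1 0 0; 0 -2 0; 0 0 1]
T2·T1 = [4/5 6/5 0; 3/5 -8/5 0; 0 0 1]
T3·…·T1 = [1/5 14/5 0; 3/5 -8/5 0; 0 0 1]
T4·…·T1 = [-1/5 -14/5 0; 3/5 -8/5 0; 0 0 1]
T5·…·T1 = [3/5 42/5 0; 9/10 -12/5 0; 0 0 1]
T6·…·T1 = [3/5 42/5 0; -9/10 12/5 0; 0 0 1]
det M = 9; M⁻¹ = [4/15 -14/15 0; 1/10 1/15 0; 0 0 1]
M⁻¹ · (6/5, -9/5)ᵀ = (2, 0)ᵀ

p = (2, 0)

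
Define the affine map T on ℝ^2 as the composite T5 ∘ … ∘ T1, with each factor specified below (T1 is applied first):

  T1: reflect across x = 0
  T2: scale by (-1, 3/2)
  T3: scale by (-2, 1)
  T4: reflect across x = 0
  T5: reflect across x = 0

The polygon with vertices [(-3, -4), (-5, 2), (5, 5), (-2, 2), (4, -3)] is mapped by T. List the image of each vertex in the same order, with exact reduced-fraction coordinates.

T1 reflect across x = 0: (-3, -4) → (3, -4); (-5, 2) → (5, 2); (5, 5) → (-5, 5); (-2, 2) → (2, 2); (4, -3) → (-4, -3)
T2 scale by (-1, 3/2): (3, -4) → (-3, -6); (5, 2) → (-5, 3); (-5, 5) → (5, 15/2); (2, 2) → (-2, 3); (-4, -3) → (4, -9/2)
T3 scale by (-2, 1): (-3, -6) → (6, -6); (-5, 3) → (10, 3); (5, 15/2) → (-10, 15/2); (-2, 3) → (4, 3); (4, -9/2) → (-8, -9/2)
T4 reflect across x = 0: (6, -6) → (-6, -6); (10, 3) → (-10, 3); (-10, 15/2) → (10, 15/2); (4, 3) → (-4, 3); (-8, -9/2) → (8, -9/2)
T5 reflect across x = 0: (-6, -6) → (6, -6); (-10, 3) → (10, 3); (10, 15/2) → (-10, 15/2); (-4, 3) → (4, 3); (8, -9/2) → (-8, -9/2)

image vertices: (6, -6), (10, 3), (-10, 15/2), (4, 3), (-8, -9/2)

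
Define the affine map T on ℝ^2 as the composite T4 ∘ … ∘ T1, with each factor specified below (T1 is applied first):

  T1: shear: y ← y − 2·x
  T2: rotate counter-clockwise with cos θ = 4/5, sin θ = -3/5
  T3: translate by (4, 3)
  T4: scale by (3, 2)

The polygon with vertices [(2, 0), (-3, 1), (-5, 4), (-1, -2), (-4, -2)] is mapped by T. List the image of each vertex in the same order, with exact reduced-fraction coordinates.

image vertices: (48/5, -14/5), (87/5, 104/5), (126/5, 172/5), (48/5, 36/5), (66/5, 102/5)

T1 shear: y ← y − 2·x: (2, 0) → (2, -4); (-3, 1) → (-3, 7); (-5, 4) → (-5, 14); (-1, -2) → (-1, 0); (-4, -2) → (-4, 6)
T2 rotate counter-clockwise with cos θ = 4/5, sin θ = -3/5: (2, -4) → (-4/5, -22/5); (-3, 7) → (9/5, 37/5); (-5, 14) → (22/5, 71/5); (-1, 0) → (-4/5, 3/5); (-4, 6) → (2/5, 36/5)
T3 translate by (4, 3): (-4/5, -22/5) → (16/5, -7/5); (9/5, 37/5) → (29/5, 52/5); (22/5, 71/5) → (42/5, 86/5); (-4/5, 3/5) → (16/5, 18/5); (2/5, 36/5) → (22/5, 51/5)
T4 scale by (3, 2): (16/5, -7/5) → (48/5, -14/5); (29/5, 52/5) → (87/5, 104/5); (42/5, 86/5) → (126/5, 172/5); (16/5, 18/5) → (48/5, 36/5); (22/5, 51/5) → (66/5, 102/5)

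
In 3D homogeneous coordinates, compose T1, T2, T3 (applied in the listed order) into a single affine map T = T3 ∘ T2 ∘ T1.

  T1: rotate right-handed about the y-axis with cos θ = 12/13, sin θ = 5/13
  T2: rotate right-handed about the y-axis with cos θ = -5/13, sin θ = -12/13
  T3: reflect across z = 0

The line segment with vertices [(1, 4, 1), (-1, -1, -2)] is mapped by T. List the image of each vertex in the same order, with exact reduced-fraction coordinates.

T1 rotate right-handed about the y-axis with cos θ = 12/13, sin θ = 5/13: (1, 4, 1) → (17/13, 4, 7/13); (-1, -1, -2) → (-22/13, -1, -19/13)
T2 rotate right-handed about the y-axis with cos θ = -5/13, sin θ = -12/13: (17/13, 4, 7/13) → (-1, 4, 1); (-22/13, -1, -19/13) → (2, -1, -1)
T3 reflect across z = 0: (-1, 4, 1) → (-1, 4, -1); (2, -1, -1) → (2, -1, 1)

image vertices: (-1, 4, -1), (2, -1, 1)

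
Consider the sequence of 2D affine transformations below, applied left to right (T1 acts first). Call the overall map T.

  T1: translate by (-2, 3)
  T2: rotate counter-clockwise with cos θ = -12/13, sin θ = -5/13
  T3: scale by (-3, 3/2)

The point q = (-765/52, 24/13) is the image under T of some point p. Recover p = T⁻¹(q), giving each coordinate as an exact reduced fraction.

T1 = [1 0 -2; 0 1 3; 0 0 1]
T2·T1 = [-12/13 5/13 3; -5/13 -12/13 -2; 0 0 1]
T3·…·T1 = [36/13 -15/13 -9; -15/26 -18/13 -3; 0 0 1]
det M = -9/2; M⁻¹ = [4/13 -10/39 2; -5/39 -8/13 -3; 0 0 1]
M⁻¹ · (-765/52, 24/13)ᵀ = (-3, -9/4)ᵀ

p = (-3, -9/4)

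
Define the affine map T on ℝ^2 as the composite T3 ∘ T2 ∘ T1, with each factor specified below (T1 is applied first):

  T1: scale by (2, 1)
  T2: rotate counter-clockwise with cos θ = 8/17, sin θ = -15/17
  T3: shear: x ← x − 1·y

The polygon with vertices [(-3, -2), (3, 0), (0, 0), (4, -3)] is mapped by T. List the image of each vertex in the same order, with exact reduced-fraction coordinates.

T1 scale by (2, 1): (-3, -2) → (-6, -2); (3, 0) → (6, 0); (0, 0) → (0, 0); (4, -3) → (8, -3)
T2 rotate counter-clockwise with cos θ = 8/17, sin θ = -15/17: (-6, -2) → (-78/17, 74/17); (6, 0) → (48/17, -90/17); (0, 0) → (0, 0); (8, -3) → (19/17, -144/17)
T3 shear: x ← x − 1·y: (-78/17, 74/17) → (-152/17, 74/17); (48/17, -90/17) → (138/17, -90/17); (0, 0) → (0, 0); (19/17, -144/17) → (163/17, -144/17)

image vertices: (-152/17, 74/17), (138/17, -90/17), (0, 0), (163/17, -144/17)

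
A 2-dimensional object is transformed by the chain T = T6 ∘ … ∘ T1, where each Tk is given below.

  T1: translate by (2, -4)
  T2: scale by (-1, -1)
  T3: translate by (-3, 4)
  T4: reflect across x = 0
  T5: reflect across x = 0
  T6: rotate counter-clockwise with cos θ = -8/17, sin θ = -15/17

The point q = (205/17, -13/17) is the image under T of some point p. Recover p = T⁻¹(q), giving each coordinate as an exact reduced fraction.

T1 = [1 0 2; 0 1 -4; 0 0 1]
T2·T1 = [-1 0 -2; 0 -1 4; 0 0 1]
T3·…·T1 = [-1 0 -5; 0 -1 8; 0 0 1]
T4·…·T1 = [1 0 5; 0 -1 8; 0 0 1]
T5·…·T1 = [-1 0 -5; 0 -1 8; 0 0 1]
T6·…·T1 = [8/17 -15/17 160/17; 15/17 8/17 11/17; 0 0 1]
det M = 1; M⁻¹ = [8/17 15/17 -5; -15/17 8/17 8; 0 0 1]
M⁻¹ · (205/17, -13/17)ᵀ = (0, -3)ᵀ

p = (0, -3)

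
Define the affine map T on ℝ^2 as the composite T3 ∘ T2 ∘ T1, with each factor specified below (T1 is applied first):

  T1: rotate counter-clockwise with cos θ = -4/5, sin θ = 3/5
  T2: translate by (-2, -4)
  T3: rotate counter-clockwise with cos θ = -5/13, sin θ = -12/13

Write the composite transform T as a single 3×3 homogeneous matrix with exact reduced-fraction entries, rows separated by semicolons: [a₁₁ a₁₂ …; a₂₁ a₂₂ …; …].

T1 = [-4/5 -3/5 0; 3/5 -4/5 0; 0 0 1]
T2·T1 = [-4/5 -3/5 -2; 3/5 -4/5 -4; 0 0 1]
T3·…·T1 = [56/65 -33/65 -38/13; 33/65 56/65 44/13; 0 0 1]

T = [56/65 -33/65 -38/13; 33/65 56/65 44/13; 0 0 1]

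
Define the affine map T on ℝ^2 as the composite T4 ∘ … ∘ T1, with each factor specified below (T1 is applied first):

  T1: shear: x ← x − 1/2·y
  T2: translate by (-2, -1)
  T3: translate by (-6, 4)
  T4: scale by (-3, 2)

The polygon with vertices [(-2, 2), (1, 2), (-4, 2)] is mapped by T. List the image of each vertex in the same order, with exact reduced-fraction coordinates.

T1 shear: x ← x − 1/2·y: (-2, 2) → (-3, 2); (1, 2) → (0, 2); (-4, 2) → (-5, 2)
T2 translate by (-2, -1): (-3, 2) → (-5, 1); (0, 2) → (-2, 1); (-5, 2) → (-7, 1)
T3 translate by (-6, 4): (-5, 1) → (-11, 5); (-2, 1) → (-8, 5); (-7, 1) → (-13, 5)
T4 scale by (-3, 2): (-11, 5) → (33, 10); (-8, 5) → (24, 10); (-13, 5) → (39, 10)

image vertices: (33, 10), (24, 10), (39, 10)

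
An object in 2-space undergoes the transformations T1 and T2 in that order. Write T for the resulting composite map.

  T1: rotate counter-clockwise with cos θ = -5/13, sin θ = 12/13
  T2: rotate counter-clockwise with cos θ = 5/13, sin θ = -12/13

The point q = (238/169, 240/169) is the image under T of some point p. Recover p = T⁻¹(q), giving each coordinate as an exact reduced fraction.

p = (2, 0)

T1 = [-5/13 -12/13 0; 12/13 -5/13 0; 0 0 1]
T2·T1 = [119/169 -120/169 0; 120/169 119/169 0; 0 0 1]
det M = 1; M⁻¹ = [119/169 120/169 0; -120/169 119/169 0; 0 0 1]
M⁻¹ · (238/169, 240/169)ᵀ = (2, 0)ᵀ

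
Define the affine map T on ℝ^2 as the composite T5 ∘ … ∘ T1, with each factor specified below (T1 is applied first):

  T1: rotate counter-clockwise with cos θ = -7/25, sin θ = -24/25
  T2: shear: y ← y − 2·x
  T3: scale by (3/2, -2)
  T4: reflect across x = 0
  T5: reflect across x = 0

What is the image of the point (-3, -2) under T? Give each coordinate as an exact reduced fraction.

T1 rotate counter-clockwise with cos θ = -7/25, sin θ = -24/25: (-3, -2) → (-27/25, 86/25)
T2 shear: y ← y − 2·x: (-27/25, 86/25) → (-27/25, 28/5)
T3 scale by (3/2, -2): (-27/25, 28/5) → (-81/50, -56/5)
T4 reflect across x = 0: (-81/50, -56/5) → (81/50, -56/5)
T5 reflect across x = 0: (81/50, -56/5) → (-81/50, -56/5)

T(p) = (-81/50, -56/5)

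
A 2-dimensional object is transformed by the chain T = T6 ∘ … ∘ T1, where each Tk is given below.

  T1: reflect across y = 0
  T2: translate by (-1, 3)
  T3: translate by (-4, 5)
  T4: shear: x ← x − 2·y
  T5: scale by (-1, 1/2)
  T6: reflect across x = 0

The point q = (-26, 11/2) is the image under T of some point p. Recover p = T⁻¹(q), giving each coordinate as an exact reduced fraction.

T1 = [1 0 0; 0 -1 0; 0 0 1]
T2·T1 = [1 0 -1; 0 -1 3; 0 0 1]
T3·…·T1 = [1 0 -5; 0 -1 8; 0 0 1]
T4·…·T1 = [1 2 -21; 0 -1 8; 0 0 1]
T5·…·T1 = [-1 -2 21; 0 -1/2 4; 0 0 1]
T6·…·T1 = [1 2 -21; 0 -1/2 4; 0 0 1]
det M = -1/2; M⁻¹ = [1 4 5; 0 -2 8; 0 0 1]
M⁻¹ · (-26, 11/2)ᵀ = (1, -3)ᵀ

p = (1, -3)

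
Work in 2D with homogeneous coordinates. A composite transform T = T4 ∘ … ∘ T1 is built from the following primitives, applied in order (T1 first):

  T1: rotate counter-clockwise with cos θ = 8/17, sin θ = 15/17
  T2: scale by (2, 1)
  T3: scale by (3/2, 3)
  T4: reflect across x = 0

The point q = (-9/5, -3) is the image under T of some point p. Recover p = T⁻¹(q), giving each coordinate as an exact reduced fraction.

T1 = [8/17 -15/17 0; 15/17 8/17 0; 0 0 1]
T2·T1 = [16/17 -30/17 0; 15/17 8/17 0; 0 0 1]
T3·…·T1 = [24/17 -45/17 0; 45/17 24/17 0; 0 0 1]
T4·…·T1 = [-24/17 45/17 0; 45/17 24/17 0; 0 0 1]
det M = -9; M⁻¹ = [-8/51 5/17 0; 5/17 8/51 0; 0 0 1]
M⁻¹ · (-9/5, -3)ᵀ = (-3/5, -1)ᵀ

p = (-3/5, -1)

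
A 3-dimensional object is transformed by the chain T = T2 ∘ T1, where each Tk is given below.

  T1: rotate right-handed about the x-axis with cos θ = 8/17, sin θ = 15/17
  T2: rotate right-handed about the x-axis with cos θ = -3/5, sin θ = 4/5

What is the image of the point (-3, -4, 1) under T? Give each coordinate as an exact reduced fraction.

T1 rotate right-handed about the x-axis with cos θ = 8/17, sin θ = 15/17: (-3, -4, 1) → (-3, -47/17, -52/17)
T2 rotate right-handed about the x-axis with cos θ = -3/5, sin θ = 4/5: (-3, -47/17, -52/17) → (-3, 349/85, -32/85)

T(p) = (-3, 349/85, -32/85)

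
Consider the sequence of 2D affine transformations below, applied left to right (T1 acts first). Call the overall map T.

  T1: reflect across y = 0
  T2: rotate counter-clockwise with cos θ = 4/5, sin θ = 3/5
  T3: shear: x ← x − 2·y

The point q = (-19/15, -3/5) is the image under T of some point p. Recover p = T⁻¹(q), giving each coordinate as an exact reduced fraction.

p = (-7/3, -1)

T1 = [1 0 0; 0 -1 0; 0 0 1]
T2·T1 = [4/5 3/5 0; 3/5 -4/5 0; 0 0 1]
T3·…·T1 = [-2/5 11/5 0; 3/5 -4/5 0; 0 0 1]
det M = -1; M⁻¹ = [4/5 11/5 0; 3/5 2/5 0; 0 0 1]
M⁻¹ · (-19/15, -3/5)ᵀ = (-7/3, -1)ᵀ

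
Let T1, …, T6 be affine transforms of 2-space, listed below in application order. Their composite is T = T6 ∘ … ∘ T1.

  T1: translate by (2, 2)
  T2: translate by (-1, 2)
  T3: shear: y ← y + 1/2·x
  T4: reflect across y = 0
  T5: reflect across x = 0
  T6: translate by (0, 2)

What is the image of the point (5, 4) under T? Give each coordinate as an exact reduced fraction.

T1 translate by (2, 2): (5, 4) → (7, 6)
T2 translate by (-1, 2): (7, 6) → (6, 8)
T3 shear: y ← y + 1/2·x: (6, 8) → (6, 11)
T4 reflect across y = 0: (6, 11) → (6, -11)
T5 reflect across x = 0: (6, -11) → (-6, -11)
T6 translate by (0, 2): (-6, -11) → (-6, -9)

T(p) = (-6, -9)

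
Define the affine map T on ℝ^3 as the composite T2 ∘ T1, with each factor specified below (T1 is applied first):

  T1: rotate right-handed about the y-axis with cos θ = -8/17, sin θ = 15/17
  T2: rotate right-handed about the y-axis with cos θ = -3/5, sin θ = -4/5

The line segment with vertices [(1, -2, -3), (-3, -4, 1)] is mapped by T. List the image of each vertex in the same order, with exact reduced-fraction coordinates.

image vertices: (123/85, -2, -239/85), (-53/17, -4, 9/17)

T1 rotate right-handed about the y-axis with cos θ = -8/17, sin θ = 15/17: (1, -2, -3) → (-53/17, -2, 9/17); (-3, -4, 1) → (39/17, -4, 37/17)
T2 rotate right-handed about the y-axis with cos θ = -3/5, sin θ = -4/5: (-53/17, -2, 9/17) → (123/85, -2, -239/85); (39/17, -4, 37/17) → (-53/17, -4, 9/17)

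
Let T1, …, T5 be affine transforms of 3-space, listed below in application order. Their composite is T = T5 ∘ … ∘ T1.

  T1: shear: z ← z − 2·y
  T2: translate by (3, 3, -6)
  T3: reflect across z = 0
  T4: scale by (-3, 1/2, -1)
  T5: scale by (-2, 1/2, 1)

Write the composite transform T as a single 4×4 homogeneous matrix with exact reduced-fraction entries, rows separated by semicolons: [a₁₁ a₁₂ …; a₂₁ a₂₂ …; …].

T1 = [1 0 0 0; 0 1 0 0; 0 -2 1 0; 0 0 0 1]
T2·T1 = [1 0 0 3; 0 1 0 3; 0 -2 1 -6; 0 0 0 1]
T3·…·T1 = [1 0 0 3; 0 1 0 3; 0 2 -1 6; 0 0 0 1]
T4·…·T1 = [-3 0 0 -9; 0 1/2 0 3/2; 0 -2 1 -6; 0 0 0 1]
T5·…·T1 = [6 0 0 18; 0 1/4 0 3/4; 0 -2 1 -6; 0 0 0 1]

T = [6 0 0 18; 0 1/4 0 3/4; 0 -2 1 -6; 0 0 0 1]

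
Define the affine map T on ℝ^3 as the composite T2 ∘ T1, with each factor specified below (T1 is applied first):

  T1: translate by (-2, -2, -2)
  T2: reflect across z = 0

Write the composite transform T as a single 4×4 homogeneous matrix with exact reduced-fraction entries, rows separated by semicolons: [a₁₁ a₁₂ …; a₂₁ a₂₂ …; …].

T = [1 0 0 -2; 0 1 0 -2; 0 0 -1 2; 0 0 0 1]

T1 = [1 0 0 -2; 0 1 0 -2; 0 0 1 -2; 0 0 0 1]
T2·T1 = [1 0 0 -2; 0 1 0 -2; 0 0 -1 2; 0 0 0 1]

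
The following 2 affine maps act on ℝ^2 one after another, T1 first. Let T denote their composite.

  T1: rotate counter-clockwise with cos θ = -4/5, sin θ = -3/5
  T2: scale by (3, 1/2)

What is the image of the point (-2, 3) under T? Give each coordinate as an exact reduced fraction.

T1 rotate counter-clockwise with cos θ = -4/5, sin θ = -3/5: (-2, 3) → (17/5, -6/5)
T2 scale by (3, 1/2): (17/5, -6/5) → (51/5, -3/5)

T(p) = (51/5, -3/5)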